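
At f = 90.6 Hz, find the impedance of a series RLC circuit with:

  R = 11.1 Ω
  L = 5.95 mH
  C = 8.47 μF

Step 1 — Angular frequency: ω = 2π·f = 2π·90.6 = 569.3 rad/s.
Step 2 — Component impedances:
  R: Z = R = 11.1 Ω
  L: Z = jωL = j·569.3·0.00595 = 0 + j3.387 Ω
  C: Z = 1/(jωC) = -j/(ω·C) = 0 - j207.4 Ω
Step 3 — Series combination: Z_total = R + L + C = 11.1 - j204 Ω = 204.3∠-86.9° Ω.

Z = 11.1 - j204 Ω = 204.3∠-86.9° Ω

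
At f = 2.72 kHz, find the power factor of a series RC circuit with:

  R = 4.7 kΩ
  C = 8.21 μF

Step 1 — Angular frequency: ω = 2π·f = 2π·2720 = 1.709e+04 rad/s.
Step 2 — Component impedances:
  R: Z = R = 4700 Ω
  C: Z = 1/(jωC) = -j/(ω·C) = 0 - j7.127 Ω
Step 3 — Series combination: Z_total = R + C = 4700 - j7.127 Ω = 4700∠-0.1° Ω.
Step 4 — Power factor: PF = cos(φ) = Re(Z)/|Z| = 4700/4700 = 1.
Step 5 — Type: Im(Z) = -7.127 ⇒ leading (phase φ = -0.1°).

PF = 1 (leading, φ = -0.1°)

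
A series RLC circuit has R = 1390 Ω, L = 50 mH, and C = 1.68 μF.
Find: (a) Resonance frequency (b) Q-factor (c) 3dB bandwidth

Step 1 — Resonance condition Im(Z)=0 gives ω₀ = 1/√(LC).
Step 2 — ω₀ = 1/√(0.05·1.68e-06) = 3450 rad/s.
Step 3 — f₀ = ω₀/(2π) = 549.1 Hz.
Step 4 — Series Q: Q = ω₀L/R = 3450·0.05/1390 = 0.1241.
Step 5 — 3dB bandwidth: Δω = ω₀/Q = 2.78e+04 rad/s; BW = Δω/(2π) = 4425 Hz.

(a) f₀ = 549.1 Hz  (b) Q = 0.1241  (c) BW = 4425 Hz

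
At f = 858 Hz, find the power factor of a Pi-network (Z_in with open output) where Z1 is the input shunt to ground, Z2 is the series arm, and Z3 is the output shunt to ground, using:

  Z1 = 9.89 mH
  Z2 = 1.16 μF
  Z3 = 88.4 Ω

Step 1 — Angular frequency: ω = 2π·f = 2π·858 = 5391 rad/s.
Step 2 — Component impedances:
  Z1: Z = jωL = j·5391·0.00989 = 0 + j53.32 Ω
  Z2: Z = 1/(jωC) = -j/(ω·C) = 0 - j159.9 Ω
  Z3: Z = R = 88.4 Ω
Step 3 — With open output, the series arm Z2 and the output shunt Z3 appear in series to ground: Z2 + Z3 = 88.4 - j159.9 Ω.
Step 4 — Parallel with input shunt Z1: Z_in = Z1 || (Z2 + Z3) = 13.1 + j69.12 Ω = 70.35∠79.3° Ω.
Step 5 — Power factor: PF = cos(φ) = Re(Z)/|Z| = 13.104/70.349 = 0.1863.
Step 6 — Type: Im(Z) = 69.12 ⇒ lagging (phase φ = 79.3°).

PF = 0.1863 (lagging, φ = 79.3°)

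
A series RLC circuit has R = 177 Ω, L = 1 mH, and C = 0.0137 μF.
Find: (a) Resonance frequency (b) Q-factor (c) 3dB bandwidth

Step 1 — Resonance: ω₀ = 1/√(LC) = 1/√(0.001·1.37e-08) = 2.702e+05 rad/s.
Step 2 — f₀ = ω₀/(2π) = 4.3e+04 Hz.
Step 3 — Series Q: Q = ω₀L/R = 2.702e+05·0.001/177 = 1.526.
Step 4 — Bandwidth: Δω = ω₀/Q = 1.77e+05 rad/s; BW = Δω/(2π) = 2.817e+04 Hz.

(a) f₀ = 4.3e+04 Hz  (b) Q = 1.526  (c) BW = 2.817e+04 Hz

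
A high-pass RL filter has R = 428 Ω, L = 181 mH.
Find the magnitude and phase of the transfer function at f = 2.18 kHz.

Step 1 — Angular frequency: ω = 2π·2180 = 1.37e+04 rad/s.
Step 2 — Transfer function: H(jω) = jωL/(R + jωL).
Step 3 — Numerator jωL = j·2479; denominator R + jωL = 428 + j2479.
Step 4 — H = 0.9711 + j0.1676.
Step 5 — Magnitude: |H| = 0.9854 (-0.1 dB); phase: φ = 9.8°.

|H| = 0.9854 (-0.1 dB), φ = 9.8°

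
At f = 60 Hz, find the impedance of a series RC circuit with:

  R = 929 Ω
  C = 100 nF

Step 1 — Angular frequency: ω = 2π·f = 2π·60 = 377 rad/s.
Step 2 — Component impedances:
  R: Z = R = 929 Ω
  C: Z = 1/(jωC) = -j/(ω·C) = 0 - j2.653e+04 Ω
Step 3 — Series combination: Z_total = R + C = 929 - j2.653e+04 Ω = 2.654e+04∠-88.0° Ω.

Z = 929 - j2.653e+04 Ω = 2.654e+04∠-88.0° Ω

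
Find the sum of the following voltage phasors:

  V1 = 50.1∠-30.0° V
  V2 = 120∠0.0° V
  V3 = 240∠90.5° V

Step 1 — Convert each phasor to rectangular form:
  V1 = 50.1·(cos(-30.0°) + j·sin(-30.0°)) = 43.39 - j25.05 V
  V2 = 120·(cos(0.0°) + j·sin(0.0°)) = 120 V
  V3 = 240·(cos(90.5°) + j·sin(90.5°)) = -2.094 + j240 V
Step 2 — Sum components: V_total = 161.3 + j214.9 V.
Step 3 — Convert to polar: |V_total| = 268.7 V, ∠V_total = 53.1°.

V_total = 268.7∠53.1° V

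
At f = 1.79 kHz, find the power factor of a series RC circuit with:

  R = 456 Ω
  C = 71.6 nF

Step 1 — Angular frequency: ω = 2π·f = 2π·1790 = 1.125e+04 rad/s.
Step 2 — Component impedances:
  R: Z = R = 456 Ω
  C: Z = 1/(jωC) = -j/(ω·C) = 0 - j1242 Ω
Step 3 — Series combination: Z_total = R + C = 456 - j1242 Ω = 1323∠-69.8° Ω.
Step 4 — Power factor: PF = cos(φ) = Re(Z)/|Z| = 456/1323 = 0.3447.
Step 5 — Type: Im(Z) = -1242 ⇒ leading (phase φ = -69.8°).

PF = 0.3447 (leading, φ = -69.8°)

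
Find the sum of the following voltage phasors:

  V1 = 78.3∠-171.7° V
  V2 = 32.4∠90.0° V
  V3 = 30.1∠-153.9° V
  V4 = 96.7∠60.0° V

Step 1 — Convert each phasor to rectangular form:
  V1 = 78.3·(cos(-171.7°) + j·sin(-171.7°)) = -77.48 - j11.3 V
  V2 = 32.4·(cos(90.0°) + j·sin(90.0°)) = 0 + j32.4 V
  V3 = 30.1·(cos(-153.9°) + j·sin(-153.9°)) = -27.03 - j13.24 V
  V4 = 96.7·(cos(60.0°) + j·sin(60.0°)) = 48.35 + j83.74 V
Step 2 — Sum components: V_total = -56.16 + j91.6 V.
Step 3 — Convert to polar: |V_total| = 107.4 V, ∠V_total = 121.5°.

V_total = 107.4∠121.5° V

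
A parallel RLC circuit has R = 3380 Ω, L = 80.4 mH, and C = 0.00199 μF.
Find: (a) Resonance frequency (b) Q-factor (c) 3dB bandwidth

Step 1 — Resonance: ω₀ = 1/√(LC) = 1/√(0.0804·1.99e-09) = 7.906e+04 rad/s.
Step 2 — f₀ = ω₀/(2π) = 1.258e+04 Hz.
Step 3 — Parallel Q: Q = R/(ω₀L) = 3380/(7.906e+04·0.0804) = 0.5318.
Step 4 — Bandwidth: Δω = ω₀/Q = 1.487e+05 rad/s; BW = Δω/(2π) = 2.366e+04 Hz.

(a) f₀ = 1.258e+04 Hz  (b) Q = 0.5318  (c) BW = 2.366e+04 Hz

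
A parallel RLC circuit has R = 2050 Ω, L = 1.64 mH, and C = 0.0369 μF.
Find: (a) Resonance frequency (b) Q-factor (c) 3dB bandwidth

Step 1 — Resonance: ω₀ = 1/√(LC) = 1/√(0.00164·3.69e-08) = 1.285e+05 rad/s.
Step 2 — f₀ = ω₀/(2π) = 2.046e+04 Hz.
Step 3 — Parallel Q: Q = R/(ω₀L) = 2050/(1.285e+05·0.00164) = 9.724.
Step 4 — Bandwidth: Δω = ω₀/Q = 1.322e+04 rad/s; BW = Δω/(2π) = 2104 Hz.

(a) f₀ = 2.046e+04 Hz  (b) Q = 9.724  (c) BW = 2104 Hz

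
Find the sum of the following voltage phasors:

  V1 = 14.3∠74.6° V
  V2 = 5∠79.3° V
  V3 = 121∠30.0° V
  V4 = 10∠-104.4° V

Step 1 — Convert each phasor to rectangular form:
  V1 = 14.3·(cos(74.6°) + j·sin(74.6°)) = 3.797 + j13.79 V
  V2 = 5·(cos(79.3°) + j·sin(79.3°)) = 0.9283 + j4.913 V
  V3 = 121·(cos(30.0°) + j·sin(30.0°)) = 104.8 + j60.5 V
  V4 = 10·(cos(-104.4°) + j·sin(-104.4°)) = -2.487 - j9.686 V
Step 2 — Sum components: V_total = 107 + j69.51 V.
Step 3 — Convert to polar: |V_total| = 127.6 V, ∠V_total = 33.0°.

V_total = 127.6∠33.0° V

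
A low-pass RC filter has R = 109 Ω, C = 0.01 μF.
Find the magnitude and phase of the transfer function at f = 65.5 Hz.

Step 1 — Angular frequency: ω = 2π·65.5 = 411.5 rad/s.
Step 2 — Transfer function: H(jω) = 1/(1 + jωRC).
Step 3 — Denominator: 1 + jωRC = 1 + j·411.5·109·1e-08 = 1 + j0.0004486.
Step 4 — H = 1 - j0.0004486.
Step 5 — Magnitude: |H| = 1 (-0.0 dB); phase: φ = -0.0°.

|H| = 1 (-0.0 dB), φ = -0.0°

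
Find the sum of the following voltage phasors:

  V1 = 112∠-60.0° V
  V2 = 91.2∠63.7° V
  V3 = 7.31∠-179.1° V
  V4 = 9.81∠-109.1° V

Step 1 — Convert each phasor to rectangular form:
  V1 = 112·(cos(-60.0°) + j·sin(-60.0°)) = 56 - j96.99 V
  V2 = 91.2·(cos(63.7°) + j·sin(63.7°)) = 40.41 + j81.76 V
  V3 = 7.31·(cos(-179.1°) + j·sin(-179.1°)) = -7.309 - j0.1148 V
  V4 = 9.81·(cos(-109.1°) + j·sin(-109.1°)) = -3.21 - j9.27 V
Step 2 — Sum components: V_total = 85.89 - j24.62 V.
Step 3 — Convert to polar: |V_total| = 89.35 V, ∠V_total = -16.0°.

V_total = 89.35∠-16.0° V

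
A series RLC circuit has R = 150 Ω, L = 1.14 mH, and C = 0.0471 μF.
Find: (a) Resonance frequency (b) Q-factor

Step 1 — Resonance condition Im(Z)=0 gives ω₀ = 1/√(LC).
Step 2 — ω₀ = 1/√(0.00114·4.71e-08) = 1.365e+05 rad/s.
Step 3 — f₀ = ω₀/(2π) = 2.172e+04 Hz.
Step 4 — Series Q: Q = ω₀L/R = 1.365e+05·0.00114/150 = 1.037.

(a) f₀ = 2.172e+04 Hz  (b) Q = 1.037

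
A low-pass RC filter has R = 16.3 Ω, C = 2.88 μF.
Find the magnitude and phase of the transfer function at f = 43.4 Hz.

Step 1 — Angular frequency: ω = 2π·43.4 = 272.7 rad/s.
Step 2 — Transfer function: H(jω) = 1/(1 + jωRC).
Step 3 — Denominator: 1 + jωRC = 1 + j·272.7·16.3·2.88e-06 = 1 + j0.0128.
Step 4 — H = 0.9998 - j0.0128.
Step 5 — Magnitude: |H| = 0.9999 (-0.0 dB); phase: φ = -0.7°.

|H| = 0.9999 (-0.0 dB), φ = -0.7°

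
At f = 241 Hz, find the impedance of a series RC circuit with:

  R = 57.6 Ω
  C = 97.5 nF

Step 1 — Angular frequency: ω = 2π·f = 2π·241 = 1514 rad/s.
Step 2 — Component impedances:
  R: Z = R = 57.6 Ω
  C: Z = 1/(jωC) = -j/(ω·C) = 0 - j6773 Ω
Step 3 — Series combination: Z_total = R + C = 57.6 - j6773 Ω = 6774∠-89.5° Ω.

Z = 57.6 - j6773 Ω = 6774∠-89.5° Ω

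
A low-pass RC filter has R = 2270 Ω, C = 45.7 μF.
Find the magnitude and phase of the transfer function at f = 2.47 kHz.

Step 1 — Angular frequency: ω = 2π·2470 = 1.552e+04 rad/s.
Step 2 — Transfer function: H(jω) = 1/(1 + jωRC).
Step 3 — Denominator: 1 + jωRC = 1 + j·1.552e+04·2270·4.57e-05 = 1 + j1610.
Step 4 — H = 3.858e-07 - j0.0006211.
Step 5 — Magnitude: |H| = 0.0006211 (-64.1 dB); phase: φ = -90.0°.

|H| = 0.0006211 (-64.1 dB), φ = -90.0°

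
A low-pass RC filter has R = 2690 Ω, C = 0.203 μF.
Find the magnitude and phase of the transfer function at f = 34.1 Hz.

Step 1 — Angular frequency: ω = 2π·34.1 = 214.3 rad/s.
Step 2 — Transfer function: H(jω) = 1/(1 + jωRC).
Step 3 — Denominator: 1 + jωRC = 1 + j·214.3·2690·2.03e-07 = 1 + j0.117.
Step 4 — H = 0.9865 - j0.1154.
Step 5 — Magnitude: |H| = 0.9932 (-0.1 dB); phase: φ = -6.7°.

|H| = 0.9932 (-0.1 dB), φ = -6.7°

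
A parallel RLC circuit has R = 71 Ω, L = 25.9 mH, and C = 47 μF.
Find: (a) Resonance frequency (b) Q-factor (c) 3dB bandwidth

Step 1 — Resonance: ω₀ = 1/√(LC) = 1/√(0.0259·4.7e-05) = 906.4 rad/s.
Step 2 — f₀ = ω₀/(2π) = 144.3 Hz.
Step 3 — Parallel Q: Q = R/(ω₀L) = 71/(906.4·0.0259) = 3.025.
Step 4 — Bandwidth: Δω = ω₀/Q = 299.7 rad/s; BW = Δω/(2π) = 47.69 Hz.

(a) f₀ = 144.3 Hz  (b) Q = 3.025  (c) BW = 47.69 Hz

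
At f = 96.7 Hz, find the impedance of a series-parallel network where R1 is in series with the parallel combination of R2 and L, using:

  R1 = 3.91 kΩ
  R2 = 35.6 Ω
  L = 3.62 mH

Step 1 — Angular frequency: ω = 2π·f = 2π·96.7 = 607.6 rad/s.
Step 2 — Component impedances:
  R1: Z = R = 3910 Ω
  R2: Z = R = 35.6 Ω
  L: Z = jωL = j·607.6·0.00362 = 0 + j2.199 Ω
Step 3 — Parallel branch: R2 || L = 1/(1/R2 + 1/L) = 0.1354 + j2.191 Ω.
Step 4 — Series with R1: Z_total = R1 + (R2 || L) = 3910 + j2.191 Ω = 3910∠0.0° Ω.

Z = 3910 + j2.191 Ω = 3910∠0.0° Ω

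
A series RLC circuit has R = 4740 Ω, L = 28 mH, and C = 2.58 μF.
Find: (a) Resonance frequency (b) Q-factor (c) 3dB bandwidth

Step 1 — Resonance: ω₀ = 1/√(LC) = 1/√(0.028·2.58e-06) = 3721 rad/s.
Step 2 — f₀ = ω₀/(2π) = 592.1 Hz.
Step 3 — Series Q: Q = ω₀L/R = 3721·0.028/4740 = 0.02198.
Step 4 — Bandwidth: Δω = ω₀/Q = 1.693e+05 rad/s; BW = Δω/(2π) = 2.694e+04 Hz.

(a) f₀ = 592.1 Hz  (b) Q = 0.02198  (c) BW = 2.694e+04 Hz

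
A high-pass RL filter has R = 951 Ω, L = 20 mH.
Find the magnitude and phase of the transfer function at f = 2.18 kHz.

Step 1 — Angular frequency: ω = 2π·2180 = 1.37e+04 rad/s.
Step 2 — Transfer function: H(jω) = jωL/(R + jωL).
Step 3 — Numerator jωL = j·273.9; denominator R + jωL = 951 + j273.9.
Step 4 — H = 0.07662 + j0.266.
Step 5 — Magnitude: |H| = 0.2768 (-11.2 dB); phase: φ = 73.9°.

|H| = 0.2768 (-11.2 dB), φ = 73.9°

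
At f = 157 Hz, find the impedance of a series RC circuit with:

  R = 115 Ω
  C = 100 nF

Step 1 — Angular frequency: ω = 2π·f = 2π·157 = 986.5 rad/s.
Step 2 — Component impedances:
  R: Z = R = 115 Ω
  C: Z = 1/(jωC) = -j/(ω·C) = 0 - j1.014e+04 Ω
Step 3 — Series combination: Z_total = R + C = 115 - j1.014e+04 Ω = 1.014e+04∠-89.4° Ω.

Z = 115 - j1.014e+04 Ω = 1.014e+04∠-89.4° Ω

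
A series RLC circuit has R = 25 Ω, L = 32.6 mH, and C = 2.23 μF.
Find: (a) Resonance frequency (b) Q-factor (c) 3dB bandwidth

Step 1 — Resonance: ω₀ = 1/√(LC) = 1/√(0.0326·2.23e-06) = 3709 rad/s.
Step 2 — f₀ = ω₀/(2π) = 590.3 Hz.
Step 3 — Series Q: Q = ω₀L/R = 3709·0.0326/25 = 4.836.
Step 4 — Bandwidth: Δω = ω₀/Q = 766.9 rad/s; BW = Δω/(2π) = 122.1 Hz.

(a) f₀ = 590.3 Hz  (b) Q = 4.836  (c) BW = 122.1 Hz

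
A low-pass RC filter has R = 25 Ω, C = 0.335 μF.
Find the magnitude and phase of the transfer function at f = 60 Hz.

Step 1 — Angular frequency: ω = 2π·60 = 377 rad/s.
Step 2 — Transfer function: H(jω) = 1/(1 + jωRC).
Step 3 — Denominator: 1 + jωRC = 1 + j·377·25·3.35e-07 = 1 + j0.003157.
Step 4 — H = 1 - j0.003157.
Step 5 — Magnitude: |H| = 1 (-0.0 dB); phase: φ = -0.2°.

|H| = 1 (-0.0 dB), φ = -0.2°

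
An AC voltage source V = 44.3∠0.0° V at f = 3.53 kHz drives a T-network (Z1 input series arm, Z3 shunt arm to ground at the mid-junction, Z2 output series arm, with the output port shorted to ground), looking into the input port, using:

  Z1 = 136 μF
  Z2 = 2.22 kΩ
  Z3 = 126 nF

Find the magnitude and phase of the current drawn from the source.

Step 1 — Angular frequency: ω = 2π·f = 2π·3530 = 2.218e+04 rad/s.
Step 2 — Component impedances:
  Z1: Z = 1/(jωC) = -j/(ω·C) = 0 - j0.3315 Ω
  Z2: Z = R = 2220 Ω
  Z3: Z = 1/(jωC) = -j/(ω·C) = 0 - j357.8 Ω
Step 3 — With the output port shorted to ground, the output series arm Z2 runs from the junction to ground; the shunt arm Z3 also runs from the junction to ground. They appear in parallel: Z3 || Z2 = 56.22 - j348.8 Ω.
Step 4 — Series with input arm Z1: Z_in = Z1 + (Z3 || Z2) = 56.22 - j349.1 Ω = 353.6∠-80.9° Ω.
Step 5 — Source phasor: V = 44.3∠0.0° V = 44.3 V.
Step 6 — Ohm's law: I = V / Z_total = (44.3) / (56.22 - j349.1) = 0.01992 + j0.1237 A.
Step 7 — Convert to polar: |I| = 0.1253 A, ∠I = 80.9°.

I = 0.1253∠80.9° A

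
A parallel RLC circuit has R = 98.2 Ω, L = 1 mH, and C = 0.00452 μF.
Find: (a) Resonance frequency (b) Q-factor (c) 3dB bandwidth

Step 1 — Resonance: ω₀ = 1/√(LC) = 1/√(0.001·4.52e-09) = 4.704e+05 rad/s.
Step 2 — f₀ = ω₀/(2π) = 7.486e+04 Hz.
Step 3 — Parallel Q: Q = R/(ω₀L) = 98.2/(4.704e+05·0.001) = 0.2088.
Step 4 — Bandwidth: Δω = ω₀/Q = 2.253e+06 rad/s; BW = Δω/(2π) = 3.586e+05 Hz.

(a) f₀ = 7.486e+04 Hz  (b) Q = 0.2088  (c) BW = 3.586e+05 Hz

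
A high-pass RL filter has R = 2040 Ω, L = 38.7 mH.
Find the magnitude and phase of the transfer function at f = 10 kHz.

Step 1 — Angular frequency: ω = 2π·1e+04 = 6.283e+04 rad/s.
Step 2 — Transfer function: H(jω) = jωL/(R + jωL).
Step 3 — Numerator jωL = j·2432; denominator R + jωL = 2040 + j2432.
Step 4 — H = 0.5869 + j0.4924.
Step 5 — Magnitude: |H| = 0.7661 (-2.3 dB); phase: φ = 40.0°.

|H| = 0.7661 (-2.3 dB), φ = 40.0°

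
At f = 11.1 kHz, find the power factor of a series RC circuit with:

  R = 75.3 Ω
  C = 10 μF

Step 1 — Angular frequency: ω = 2π·f = 2π·1.11e+04 = 6.974e+04 rad/s.
Step 2 — Component impedances:
  R: Z = R = 75.3 Ω
  C: Z = 1/(jωC) = -j/(ω·C) = 0 - j1.434 Ω
Step 3 — Series combination: Z_total = R + C = 75.3 - j1.434 Ω = 75.31∠-1.1° Ω.
Step 4 — Power factor: PF = cos(φ) = Re(Z)/|Z| = 75.3/75.314 = 0.9998.
Step 5 — Type: Im(Z) = -1.434 ⇒ leading (phase φ = -1.1°).

PF = 0.9998 (leading, φ = -1.1°)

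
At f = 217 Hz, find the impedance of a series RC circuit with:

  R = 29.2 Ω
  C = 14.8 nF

Step 1 — Angular frequency: ω = 2π·f = 2π·217 = 1363 rad/s.
Step 2 — Component impedances:
  R: Z = R = 29.2 Ω
  C: Z = 1/(jωC) = -j/(ω·C) = 0 - j4.956e+04 Ω
Step 3 — Series combination: Z_total = R + C = 29.2 - j4.956e+04 Ω = 4.956e+04∠-90.0° Ω.

Z = 29.2 - j4.956e+04 Ω = 4.956e+04∠-90.0° Ω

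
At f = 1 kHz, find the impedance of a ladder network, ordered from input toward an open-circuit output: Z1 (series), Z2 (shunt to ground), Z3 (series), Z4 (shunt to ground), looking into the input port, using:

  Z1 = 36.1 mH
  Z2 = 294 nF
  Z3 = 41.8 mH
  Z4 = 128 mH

Step 1 — Angular frequency: ω = 2π·f = 2π·1000 = 6283 rad/s.
Step 2 — Component impedances:
  Z1: Z = jωL = j·6283·0.0361 = 0 + j226.8 Ω
  Z2: Z = 1/(jωC) = -j/(ω·C) = 0 - j541.3 Ω
  Z3: Z = jωL = j·6283·0.0418 = 0 + j262.6 Ω
  Z4: Z = jωL = j·6283·0.128 = 0 + j804.2 Ω
Step 3 — Ladder network (open output): work backward from the far end, alternating series and parallel combinations. Z_in = 0 - j872.1 Ω = 872.1∠-90.0° Ω.

Z = 0 - j872.1 Ω = 872.1∠-90.0° Ω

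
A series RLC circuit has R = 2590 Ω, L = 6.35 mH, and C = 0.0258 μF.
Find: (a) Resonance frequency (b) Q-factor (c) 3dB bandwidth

Step 1 — Resonance condition Im(Z)=0 gives ω₀ = 1/√(LC).
Step 2 — ω₀ = 1/√(0.00635·2.58e-08) = 7.813e+04 rad/s.
Step 3 — f₀ = ω₀/(2π) = 1.243e+04 Hz.
Step 4 — Series Q: Q = ω₀L/R = 7.813e+04·0.00635/2590 = 0.1915.
Step 5 — 3dB bandwidth: Δω = ω₀/Q = 4.079e+05 rad/s; BW = Δω/(2π) = 6.492e+04 Hz.

(a) f₀ = 1.243e+04 Hz  (b) Q = 0.1915  (c) BW = 6.492e+04 Hz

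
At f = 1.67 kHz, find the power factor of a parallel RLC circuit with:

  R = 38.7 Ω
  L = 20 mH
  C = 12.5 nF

Step 1 — Angular frequency: ω = 2π·f = 2π·1670 = 1.049e+04 rad/s.
Step 2 — Component impedances:
  R: Z = R = 38.7 Ω
  L: Z = jωL = j·1.049e+04·0.02 = 0 + j209.9 Ω
  C: Z = 1/(jωC) = -j/(ω·C) = 0 - j7624 Ω
Step 3 — Parallel combination: 1/Z_total = 1/R + 1/L + 1/C; Z_total = 37.49 + j6.724 Ω = 38.09∠10.2° Ω.
Step 4 — Power factor: PF = cos(φ) = Re(Z)/|Z| = 37.494/38.092 = 0.9843.
Step 5 — Type: Im(Z) = 6.724 ⇒ lagging (phase φ = 10.2°).

PF = 0.9843 (lagging, φ = 10.2°)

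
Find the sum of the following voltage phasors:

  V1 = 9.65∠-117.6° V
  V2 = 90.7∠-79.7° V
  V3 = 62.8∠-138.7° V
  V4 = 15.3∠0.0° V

Step 1 — Convert each phasor to rectangular form:
  V1 = 9.65·(cos(-117.6°) + j·sin(-117.6°)) = -4.471 - j8.552 V
  V2 = 90.7·(cos(-79.7°) + j·sin(-79.7°)) = 16.22 - j89.24 V
  V3 = 62.8·(cos(-138.7°) + j·sin(-138.7°)) = -47.18 - j41.45 V
  V4 = 15.3·(cos(0.0°) + j·sin(0.0°)) = 15.3 V
Step 2 — Sum components: V_total = -20.13 - j139.2 V.
Step 3 — Convert to polar: |V_total| = 140.7 V, ∠V_total = -98.2°.

V_total = 140.7∠-98.2° V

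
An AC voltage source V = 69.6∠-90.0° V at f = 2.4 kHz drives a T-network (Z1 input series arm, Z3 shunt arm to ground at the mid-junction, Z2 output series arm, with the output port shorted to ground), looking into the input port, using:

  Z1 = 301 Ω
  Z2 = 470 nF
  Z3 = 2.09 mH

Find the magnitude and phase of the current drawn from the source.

Step 1 — Angular frequency: ω = 2π·f = 2π·2400 = 1.508e+04 rad/s.
Step 2 — Component impedances:
  Z1: Z = R = 301 Ω
  Z2: Z = 1/(jωC) = -j/(ω·C) = 0 - j141.1 Ω
  Z3: Z = jωL = j·1.508e+04·0.00209 = 0 + j31.52 Ω
Step 3 — With the output port shorted to ground, the output series arm Z2 runs from the junction to ground; the shunt arm Z3 also runs from the junction to ground. They appear in parallel: Z3 || Z2 = 0 + j40.58 Ω.
Step 4 — Series with input arm Z1: Z_in = Z1 + (Z3 || Z2) = 301 + j40.58 Ω = 303.7∠7.7° Ω.
Step 5 — Source phasor: V = 69.6∠-90.0° V = 0 - j69.6 V.
Step 6 — Ohm's law: I = V / Z_total = (0 - j69.6) / (301 + j40.58) = -0.03062 - j0.2271 A.
Step 7 — Convert to polar: |I| = 0.2292 A, ∠I = -97.7°.

I = 0.2292∠-97.7° A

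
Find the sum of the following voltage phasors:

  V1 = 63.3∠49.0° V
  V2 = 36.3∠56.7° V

Step 1 — Convert each phasor to rectangular form:
  V1 = 63.3·(cos(49.0°) + j·sin(49.0°)) = 41.53 + j47.77 V
  V2 = 36.3·(cos(56.7°) + j·sin(56.7°)) = 19.93 + j30.34 V
Step 2 — Sum components: V_total = 61.46 + j78.11 V.
Step 3 — Convert to polar: |V_total| = 99.39 V, ∠V_total = 51.8°.

V_total = 99.39∠51.8° V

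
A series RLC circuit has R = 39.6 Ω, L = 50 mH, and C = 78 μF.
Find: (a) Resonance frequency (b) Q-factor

Step 1 — Resonance condition Im(Z)=0 gives ω₀ = 1/√(LC).
Step 2 — ω₀ = 1/√(0.05·7.8e-05) = 506.4 rad/s.
Step 3 — f₀ = ω₀/(2π) = 80.59 Hz.
Step 4 — Series Q: Q = ω₀L/R = 506.4·0.05/39.6 = 0.6394.

(a) f₀ = 80.59 Hz  (b) Q = 0.6394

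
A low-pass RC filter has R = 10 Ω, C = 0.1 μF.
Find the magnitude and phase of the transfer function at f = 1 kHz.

Step 1 — Angular frequency: ω = 2π·1000 = 6283 rad/s.
Step 2 — Transfer function: H(jω) = 1/(1 + jωRC).
Step 3 — Denominator: 1 + jωRC = 1 + j·6283·10·1e-07 = 1 + j0.006283.
Step 4 — H = 1 - j0.006283.
Step 5 — Magnitude: |H| = 1 (-0.0 dB); phase: φ = -0.4°.

|H| = 1 (-0.0 dB), φ = -0.4°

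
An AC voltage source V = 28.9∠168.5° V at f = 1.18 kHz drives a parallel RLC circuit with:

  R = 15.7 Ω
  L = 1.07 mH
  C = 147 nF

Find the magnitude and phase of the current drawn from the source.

Step 1 — Angular frequency: ω = 2π·f = 2π·1180 = 7414 rad/s.
Step 2 — Component impedances:
  R: Z = R = 15.7 Ω
  L: Z = jωL = j·7414·0.00107 = 0 + j7.933 Ω
  C: Z = 1/(jωC) = -j/(ω·C) = 0 - j917.5 Ω
Step 3 — Parallel combination: 1/Z_total = 1/R + 1/L + 1/C; Z_total = 3.238 + j6.352 Ω = 7.13∠63.0° Ω.
Step 4 — Source phasor: V = 28.9∠168.5° V = -28.32 + j5.762 V.
Step 5 — Ohm's law: I = V / Z_total = (-28.32 + j5.762) / (3.238 + j6.352) = -1.084 + j3.906 A.
Step 6 — Convert to polar: |I| = 4.054 A, ∠I = 105.5°.

I = 4.054∠105.5° A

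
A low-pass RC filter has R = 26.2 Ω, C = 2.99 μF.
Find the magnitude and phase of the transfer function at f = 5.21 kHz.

Step 1 — Angular frequency: ω = 2π·5210 = 3.274e+04 rad/s.
Step 2 — Transfer function: H(jω) = 1/(1 + jωRC).
Step 3 — Denominator: 1 + jωRC = 1 + j·3.274e+04·26.2·2.99e-06 = 1 + j2.564.
Step 4 — H = 0.132 - j0.3385.
Step 5 — Magnitude: |H| = 0.3633 (-8.8 dB); phase: φ = -68.7°.

|H| = 0.3633 (-8.8 dB), φ = -68.7°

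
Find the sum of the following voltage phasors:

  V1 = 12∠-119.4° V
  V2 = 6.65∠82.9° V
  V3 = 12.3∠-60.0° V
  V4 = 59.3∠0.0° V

Step 1 — Convert each phasor to rectangular form:
  V1 = 12·(cos(-119.4°) + j·sin(-119.4°)) = -5.891 - j10.45 V
  V2 = 6.65·(cos(82.9°) + j·sin(82.9°)) = 0.8219 + j6.599 V
  V3 = 12.3·(cos(-60.0°) + j·sin(-60.0°)) = 6.15 - j10.65 V
  V4 = 59.3·(cos(0.0°) + j·sin(0.0°)) = 59.3 V
Step 2 — Sum components: V_total = 60.38 - j14.51 V.
Step 3 — Convert to polar: |V_total| = 62.1 V, ∠V_total = -13.5°.

V_total = 62.1∠-13.5° V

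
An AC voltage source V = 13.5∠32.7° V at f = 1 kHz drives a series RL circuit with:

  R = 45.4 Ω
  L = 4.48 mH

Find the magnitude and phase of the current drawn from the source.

Step 1 — Angular frequency: ω = 2π·f = 2π·1000 = 6283 rad/s.
Step 2 — Component impedances:
  R: Z = R = 45.4 Ω
  L: Z = jωL = j·6283·0.00448 = 0 + j28.15 Ω
Step 3 — Series combination: Z_total = R + L = 45.4 + j28.15 Ω = 53.42∠31.8° Ω.
Step 4 — Source phasor: V = 13.5∠32.7° V = 11.36 + j7.293 V.
Step 5 — Ohm's law: I = V / Z_total = (11.36 + j7.293) / (45.4 + j28.15) = 0.2527 + j0.003972 A.
Step 6 — Convert to polar: |I| = 0.2527 A, ∠I = 0.9°.

I = 0.2527∠0.9° A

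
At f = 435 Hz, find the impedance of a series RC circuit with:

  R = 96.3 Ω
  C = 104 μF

Step 1 — Angular frequency: ω = 2π·f = 2π·435 = 2733 rad/s.
Step 2 — Component impedances:
  R: Z = R = 96.3 Ω
  C: Z = 1/(jωC) = -j/(ω·C) = 0 - j3.518 Ω
Step 3 — Series combination: Z_total = R + C = 96.3 - j3.518 Ω = 96.36∠-2.1° Ω.

Z = 96.3 - j3.518 Ω = 96.36∠-2.1° Ω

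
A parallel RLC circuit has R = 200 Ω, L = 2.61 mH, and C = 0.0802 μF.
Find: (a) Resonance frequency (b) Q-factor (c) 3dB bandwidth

Step 1 — Resonance: ω₀ = 1/√(LC) = 1/√(0.00261·8.02e-08) = 6.912e+04 rad/s.
Step 2 — f₀ = ω₀/(2π) = 1.1e+04 Hz.
Step 3 — Parallel Q: Q = R/(ω₀L) = 200/(6.912e+04·0.00261) = 1.109.
Step 4 — Bandwidth: Δω = ω₀/Q = 6.234e+04 rad/s; BW = Δω/(2π) = 9922 Hz.

(a) f₀ = 1.1e+04 Hz  (b) Q = 1.109  (c) BW = 9922 Hz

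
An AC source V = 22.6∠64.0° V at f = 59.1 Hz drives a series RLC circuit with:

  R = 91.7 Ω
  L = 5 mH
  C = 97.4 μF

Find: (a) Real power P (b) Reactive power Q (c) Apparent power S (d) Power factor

Step 1 — Angular frequency: ω = 2π·f = 2π·59.1 = 371.3 rad/s.
Step 2 — Component impedances:
  R: Z = R = 91.7 Ω
  L: Z = jωL = j·371.3·0.005 = 0 + j1.857 Ω
  C: Z = 1/(jωC) = -j/(ω·C) = 0 - j27.65 Ω
Step 3 — Series combination: Z_total = R + L + C = 91.7 - j25.79 Ω = 95.26∠-15.7° Ω.
Step 4 — Source phasor: V = 22.6∠64.0° V = 9.907 + j20.31 V.
Step 5 — Current: I = V / Z = 0.04238 + j0.2334 A = 0.2373∠79.7° A.
Step 6 — Complex power: S = V·I* = 5.162 - j1.452 VA.
Step 7 — Real power: P = Re(S) = 5.162 W.
Step 8 — Reactive power: Q = Im(S) = -1.452 VAR.
Step 9 — Apparent power: |S| = 5.362 VA.
Step 10 — Power factor: PF = P/|S| = 0.9626 (leading).

(a) P = 5.162 W  (b) Q = -1.452 VAR  (c) S = 5.362 VA  (d) PF = 0.9626 (leading)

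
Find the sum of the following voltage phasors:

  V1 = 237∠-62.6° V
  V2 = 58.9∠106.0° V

Step 1 — Convert each phasor to rectangular form:
  V1 = 237·(cos(-62.6°) + j·sin(-62.6°)) = 109.1 - j210.4 V
  V2 = 58.9·(cos(106.0°) + j·sin(106.0°)) = -16.24 + j56.62 V
Step 2 — Sum components: V_total = 92.83 - j153.8 V.
Step 3 — Convert to polar: |V_total| = 179.6 V, ∠V_total = -58.9°.

V_total = 179.6∠-58.9° V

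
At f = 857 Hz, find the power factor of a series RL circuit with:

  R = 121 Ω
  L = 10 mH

Step 1 — Angular frequency: ω = 2π·f = 2π·857 = 5385 rad/s.
Step 2 — Component impedances:
  R: Z = R = 121 Ω
  L: Z = jωL = j·5385·0.01 = 0 + j53.85 Ω
Step 3 — Series combination: Z_total = R + L = 121 + j53.85 Ω = 132.4∠24.0° Ω.
Step 4 — Power factor: PF = cos(φ) = Re(Z)/|Z| = 121/132.44 = 0.9136.
Step 5 — Type: Im(Z) = 53.85 ⇒ lagging (phase φ = 24.0°).

PF = 0.9136 (lagging, φ = 24.0°)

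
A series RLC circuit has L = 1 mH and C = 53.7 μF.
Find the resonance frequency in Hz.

Step 1 — Resonance condition Im(Z)=0 gives ω₀ = 1/√(LC).
Step 2 — ω₀ = 1/√(0.001·5.37e-05) = 4315 rad/s.
Step 3 — f₀ = ω₀/(2π) = 686.8 Hz.

f₀ = 686.8 Hz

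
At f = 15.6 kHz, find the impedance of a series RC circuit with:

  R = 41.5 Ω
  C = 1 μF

Step 1 — Angular frequency: ω = 2π·f = 2π·1.56e+04 = 9.802e+04 rad/s.
Step 2 — Component impedances:
  R: Z = R = 41.5 Ω
  C: Z = 1/(jωC) = -j/(ω·C) = 0 - j10.2 Ω
Step 3 — Series combination: Z_total = R + C = 41.5 - j10.2 Ω = 42.74∠-13.8° Ω.

Z = 41.5 - j10.2 Ω = 42.74∠-13.8° Ω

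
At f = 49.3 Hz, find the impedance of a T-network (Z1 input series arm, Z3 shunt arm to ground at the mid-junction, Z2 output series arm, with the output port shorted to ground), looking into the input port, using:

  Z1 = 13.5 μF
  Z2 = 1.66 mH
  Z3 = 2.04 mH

Step 1 — Angular frequency: ω = 2π·f = 2π·49.3 = 309.8 rad/s.
Step 2 — Component impedances:
  Z1: Z = 1/(jωC) = -j/(ω·C) = 0 - j239.1 Ω
  Z2: Z = jωL = j·309.8·0.00166 = 0 + j0.5142 Ω
  Z3: Z = jωL = j·309.8·0.00204 = 0 + j0.6319 Ω
Step 3 — With the output port shorted to ground, the output series arm Z2 runs from the junction to ground; the shunt arm Z3 also runs from the junction to ground. They appear in parallel: Z3 || Z2 = 0 + j0.2835 Ω.
Step 4 — Series with input arm Z1: Z_in = Z1 + (Z3 || Z2) = 0 - j238.8 Ω = 238.8∠-90.0° Ω.

Z = 0 - j238.8 Ω = 238.8∠-90.0° Ω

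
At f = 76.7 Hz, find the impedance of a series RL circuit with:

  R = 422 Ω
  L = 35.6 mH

Step 1 — Angular frequency: ω = 2π·f = 2π·76.7 = 481.9 rad/s.
Step 2 — Component impedances:
  R: Z = R = 422 Ω
  L: Z = jωL = j·481.9·0.0356 = 0 + j17.16 Ω
Step 3 — Series combination: Z_total = R + L = 422 + j17.16 Ω = 422.3∠2.3° Ω.

Z = 422 + j17.16 Ω = 422.3∠2.3° Ω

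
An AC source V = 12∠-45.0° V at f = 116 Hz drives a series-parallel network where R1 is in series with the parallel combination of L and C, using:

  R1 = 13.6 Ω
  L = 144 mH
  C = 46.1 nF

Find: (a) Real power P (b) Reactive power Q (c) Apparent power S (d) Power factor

Step 1 — Angular frequency: ω = 2π·f = 2π·116 = 728.8 rad/s.
Step 2 — Component impedances:
  R1: Z = R = 13.6 Ω
  L: Z = jωL = j·728.8·0.144 = 0 + j105 Ω
  C: Z = 1/(jωC) = -j/(ω·C) = 0 - j2.976e+04 Ω
Step 3 — Parallel branch: L || C = 1/(1/L + 1/C) = 0 + j105.3 Ω.
Step 4 — Series with R1: Z_total = R1 + (L || C) = 13.6 + j105.3 Ω = 106.2∠82.6° Ω.
Step 5 — Source phasor: V = 12∠-45.0° V = 8.485 - j8.485 V.
Step 6 — Current: I = V / Z = -0.06901 - j0.08947 A = 0.113∠-127.6° A.
Step 7 — Complex power: S = V·I* = 0.1736 + j1.345 VA.
Step 8 — Real power: P = Re(S) = 0.1736 W.
Step 9 — Reactive power: Q = Im(S) = 1.345 VAR.
Step 10 — Apparent power: |S| = 1.356 VA.
Step 11 — Power factor: PF = P/|S| = 0.1281 (lagging).

(a) P = 0.1736 W  (b) Q = 1.345 VAR  (c) S = 1.356 VA  (d) PF = 0.1281 (lagging)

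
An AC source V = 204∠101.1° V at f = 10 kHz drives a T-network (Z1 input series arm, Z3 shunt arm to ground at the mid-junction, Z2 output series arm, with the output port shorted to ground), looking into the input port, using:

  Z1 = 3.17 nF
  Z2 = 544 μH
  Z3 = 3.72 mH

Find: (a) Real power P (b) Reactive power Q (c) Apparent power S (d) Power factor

Step 1 — Angular frequency: ω = 2π·f = 2π·1e+04 = 6.283e+04 rad/s.
Step 2 — Component impedances:
  Z1: Z = 1/(jωC) = -j/(ω·C) = 0 - j5021 Ω
  Z2: Z = jωL = j·6.283e+04·0.000544 = 0 + j34.18 Ω
  Z3: Z = jωL = j·6.283e+04·0.00372 = 0 + j233.7 Ω
Step 3 — With the output port shorted to ground, the output series arm Z2 runs from the junction to ground; the shunt arm Z3 also runs from the junction to ground. They appear in parallel: Z3 || Z2 = 0 + j29.82 Ω.
Step 4 — Series with input arm Z1: Z_in = Z1 + (Z3 || Z2) = 0 - j4991 Ω = 4991∠-90.0° Ω.
Step 5 — Source phasor: V = 204∠101.1° V = -39.27 + j200.2 V.
Step 6 — Current: I = V / Z = -0.04011 - j0.007869 A = 0.04087∠-168.9° A.
Step 7 — Complex power: S = V·I* = 0 - j8.338 VA.
Step 8 — Real power: P = Re(S) = 0 W.
Step 9 — Reactive power: Q = Im(S) = -8.338 VAR.
Step 10 — Apparent power: |S| = 8.338 VA.
Step 11 — Power factor: PF = P/|S| = 0 (leading).

(a) P = 0 W  (b) Q = -8.338 VAR  (c) S = 8.338 VA  (d) PF = 0 (leading)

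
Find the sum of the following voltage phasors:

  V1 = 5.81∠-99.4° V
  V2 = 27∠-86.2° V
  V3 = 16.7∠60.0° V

Step 1 — Convert each phasor to rectangular form:
  V1 = 5.81·(cos(-99.4°) + j·sin(-99.4°)) = -0.9489 - j5.732 V
  V2 = 27·(cos(-86.2°) + j·sin(-86.2°)) = 1.789 - j26.94 V
  V3 = 16.7·(cos(60.0°) + j·sin(60.0°)) = 8.35 + j14.46 V
Step 2 — Sum components: V_total = 9.19 - j18.21 V.
Step 3 — Convert to polar: |V_total| = 20.4 V, ∠V_total = -63.2°.

V_total = 20.4∠-63.2° V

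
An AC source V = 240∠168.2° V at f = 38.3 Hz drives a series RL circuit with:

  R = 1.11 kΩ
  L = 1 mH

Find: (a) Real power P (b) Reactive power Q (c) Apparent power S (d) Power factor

Step 1 — Angular frequency: ω = 2π·f = 2π·38.3 = 240.6 rad/s.
Step 2 — Component impedances:
  R: Z = R = 1110 Ω
  L: Z = jωL = j·240.6·0.001 = 0 + j0.2406 Ω
Step 3 — Series combination: Z_total = R + L = 1110 + j0.2406 Ω = 1110∠0.0° Ω.
Step 4 — Source phasor: V = 240∠168.2° V = -234.9 + j49.08 V.
Step 5 — Current: I = V / Z = -0.2116 + j0.04426 A = 0.2162∠168.2° A.
Step 6 — Complex power: S = V·I* = 51.89 + j0.01125 VA.
Step 7 — Real power: P = Re(S) = 51.89 W.
Step 8 — Reactive power: Q = Im(S) = 0.01125 VAR.
Step 9 — Apparent power: |S| = 51.89 VA.
Step 10 — Power factor: PF = P/|S| = 1 (lagging).

(a) P = 51.89 W  (b) Q = 0.01125 VAR  (c) S = 51.89 VA  (d) PF = 1 (lagging)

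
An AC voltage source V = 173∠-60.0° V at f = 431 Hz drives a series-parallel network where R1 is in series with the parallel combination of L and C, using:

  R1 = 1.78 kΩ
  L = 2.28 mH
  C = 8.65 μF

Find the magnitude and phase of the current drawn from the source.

Step 1 — Angular frequency: ω = 2π·f = 2π·431 = 2708 rad/s.
Step 2 — Component impedances:
  R1: Z = R = 1780 Ω
  L: Z = jωL = j·2708·0.00228 = 0 + j6.174 Ω
  C: Z = 1/(jωC) = -j/(ω·C) = 0 - j42.69 Ω
Step 3 — Parallel branch: L || C = 1/(1/L + 1/C) = 0 + j7.218 Ω.
Step 4 — Series with R1: Z_total = R1 + (L || C) = 1780 + j7.218 Ω = 1780∠0.2° Ω.
Step 5 — Source phasor: V = 173∠-60.0° V = 86.5 - j149.8 V.
Step 6 — Ohm's law: I = V / Z_total = (86.5 - j149.8) / (1780 + j7.218) = 0.04825 - j0.08437 A.
Step 7 — Convert to polar: |I| = 0.09719 A, ∠I = -60.2°.

I = 0.09719∠-60.2° A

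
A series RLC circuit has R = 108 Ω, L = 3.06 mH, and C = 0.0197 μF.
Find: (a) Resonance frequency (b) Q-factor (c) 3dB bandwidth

Step 1 — Resonance: ω₀ = 1/√(LC) = 1/√(0.00306·1.97e-08) = 1.288e+05 rad/s.
Step 2 — f₀ = ω₀/(2π) = 2.05e+04 Hz.
Step 3 — Series Q: Q = ω₀L/R = 1.288e+05·0.00306/108 = 3.649.
Step 4 — Bandwidth: Δω = ω₀/Q = 3.529e+04 rad/s; BW = Δω/(2π) = 5617 Hz.

(a) f₀ = 2.05e+04 Hz  (b) Q = 3.649  (c) BW = 5617 Hz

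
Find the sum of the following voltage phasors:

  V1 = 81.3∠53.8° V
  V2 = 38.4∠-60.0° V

Step 1 — Convert each phasor to rectangular form:
  V1 = 81.3·(cos(53.8°) + j·sin(53.8°)) = 48.02 + j65.61 V
  V2 = 38.4·(cos(-60.0°) + j·sin(-60.0°)) = 19.2 - j33.26 V
Step 2 — Sum components: V_total = 67.22 + j32.35 V.
Step 3 — Convert to polar: |V_total| = 74.6 V, ∠V_total = 25.7°.

V_total = 74.6∠25.7° V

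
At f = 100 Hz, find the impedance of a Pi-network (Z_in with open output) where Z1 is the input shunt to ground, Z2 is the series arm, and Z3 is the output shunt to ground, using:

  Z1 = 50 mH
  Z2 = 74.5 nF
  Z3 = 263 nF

Step 1 — Angular frequency: ω = 2π·f = 2π·100 = 628.3 rad/s.
Step 2 — Component impedances:
  Z1: Z = jωL = j·628.3·0.05 = 0 + j31.42 Ω
  Z2: Z = 1/(jωC) = -j/(ω·C) = 0 - j2.136e+04 Ω
  Z3: Z = 1/(jωC) = -j/(ω·C) = 0 - j6052 Ω
Step 3 — With open output, the series arm Z2 and the output shunt Z3 appear in series to ground: Z2 + Z3 = 0 - j2.741e+04 Ω.
Step 4 — Parallel with input shunt Z1: Z_in = Z1 || (Z2 + Z3) = 0 + j31.45 Ω = 31.45∠90.0° Ω.

Z = 0 + j31.45 Ω = 31.45∠90.0° Ω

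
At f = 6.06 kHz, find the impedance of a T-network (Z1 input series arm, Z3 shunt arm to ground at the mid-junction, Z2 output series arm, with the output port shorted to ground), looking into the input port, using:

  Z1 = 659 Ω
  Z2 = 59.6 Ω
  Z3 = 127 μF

Step 1 — Angular frequency: ω = 2π·f = 2π·6060 = 3.808e+04 rad/s.
Step 2 — Component impedances:
  Z1: Z = R = 659 Ω
  Z2: Z = R = 59.6 Ω
  Z3: Z = 1/(jωC) = -j/(ω·C) = 0 - j0.2068 Ω
Step 3 — With the output port shorted to ground, the output series arm Z2 runs from the junction to ground; the shunt arm Z3 also runs from the junction to ground. They appear in parallel: Z3 || Z2 = 0.0007175 - j0.2068 Ω.
Step 4 — Series with input arm Z1: Z_in = Z1 + (Z3 || Z2) = 659 - j0.2068 Ω = 659∠-0.0° Ω.

Z = 659 - j0.2068 Ω = 659∠-0.0° Ω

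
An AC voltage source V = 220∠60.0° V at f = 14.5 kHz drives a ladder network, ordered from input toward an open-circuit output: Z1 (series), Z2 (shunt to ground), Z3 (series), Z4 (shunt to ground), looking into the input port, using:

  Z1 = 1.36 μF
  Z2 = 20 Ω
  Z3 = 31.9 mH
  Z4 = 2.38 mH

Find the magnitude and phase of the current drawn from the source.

Step 1 — Angular frequency: ω = 2π·f = 2π·1.45e+04 = 9.111e+04 rad/s.
Step 2 — Component impedances:
  Z1: Z = 1/(jωC) = -j/(ω·C) = 0 - j8.071 Ω
  Z2: Z = R = 20 Ω
  Z3: Z = jωL = j·9.111e+04·0.0319 = 0 + j2906 Ω
  Z4: Z = jωL = j·9.111e+04·0.00238 = 0 + j216.8 Ω
Step 3 — Ladder network (open output): work backward from the far end, alternating series and parallel combinations. Z_in = 20 - j7.943 Ω = 21.52∠-21.7° Ω.
Step 4 — Source phasor: V = 220∠60.0° V = 110 + j190.5 V.
Step 5 — Ohm's law: I = V / Z_total = (110 + j190.5) / (20 - j7.943) = 1.483 + j10.12 A.
Step 6 — Convert to polar: |I| = 10.22 A, ∠I = 81.7°.

I = 10.22∠81.7° A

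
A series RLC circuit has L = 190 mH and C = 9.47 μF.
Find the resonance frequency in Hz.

Step 1 — Resonance condition Im(Z)=0 gives ω₀ = 1/√(LC).
Step 2 — ω₀ = 1/√(0.19·9.47e-06) = 745.5 rad/s.
Step 3 — f₀ = ω₀/(2π) = 118.7 Hz.

f₀ = 118.7 Hz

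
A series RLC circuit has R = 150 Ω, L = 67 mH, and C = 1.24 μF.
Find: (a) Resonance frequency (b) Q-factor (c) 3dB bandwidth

Step 1 — Resonance: ω₀ = 1/√(LC) = 1/√(0.067·1.24e-06) = 3469 rad/s.
Step 2 — f₀ = ω₀/(2π) = 552.2 Hz.
Step 3 — Series Q: Q = ω₀L/R = 3469·0.067/150 = 1.55.
Step 4 — Bandwidth: Δω = ω₀/Q = 2239 rad/s; BW = Δω/(2π) = 356.3 Hz.

(a) f₀ = 552.2 Hz  (b) Q = 1.55  (c) BW = 356.3 Hz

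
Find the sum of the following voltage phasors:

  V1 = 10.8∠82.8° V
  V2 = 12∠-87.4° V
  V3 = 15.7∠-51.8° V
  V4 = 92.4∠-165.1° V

Step 1 — Convert each phasor to rectangular form:
  V1 = 10.8·(cos(82.8°) + j·sin(82.8°)) = 1.354 + j10.71 V
  V2 = 12·(cos(-87.4°) + j·sin(-87.4°)) = 0.5444 - j11.99 V
  V3 = 15.7·(cos(-51.8°) + j·sin(-51.8°)) = 9.709 - j12.34 V
  V4 = 92.4·(cos(-165.1°) + j·sin(-165.1°)) = -89.29 - j23.76 V
Step 2 — Sum components: V_total = -77.69 - j37.37 V.
Step 3 — Convert to polar: |V_total| = 86.21 V, ∠V_total = -154.3°.

V_total = 86.21∠-154.3° V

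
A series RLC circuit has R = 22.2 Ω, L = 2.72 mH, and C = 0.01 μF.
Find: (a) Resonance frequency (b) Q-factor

Step 1 — Resonance condition Im(Z)=0 gives ω₀ = 1/√(LC).
Step 2 — ω₀ = 1/√(0.00272·1e-08) = 1.917e+05 rad/s.
Step 3 — f₀ = ω₀/(2π) = 3.052e+04 Hz.
Step 4 — Series Q: Q = ω₀L/R = 1.917e+05·0.00272/22.2 = 23.49.

(a) f₀ = 3.052e+04 Hz  (b) Q = 23.49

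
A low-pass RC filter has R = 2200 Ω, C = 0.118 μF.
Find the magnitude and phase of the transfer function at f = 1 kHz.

Step 1 — Angular frequency: ω = 2π·1000 = 6283 rad/s.
Step 2 — Transfer function: H(jω) = 1/(1 + jωRC).
Step 3 — Denominator: 1 + jωRC = 1 + j·6283·2200·1.18e-07 = 1 + j1.631.
Step 4 — H = 0.2732 - j0.4456.
Step 5 — Magnitude: |H| = 0.5227 (-5.6 dB); phase: φ = -58.5°.

|H| = 0.5227 (-5.6 dB), φ = -58.5°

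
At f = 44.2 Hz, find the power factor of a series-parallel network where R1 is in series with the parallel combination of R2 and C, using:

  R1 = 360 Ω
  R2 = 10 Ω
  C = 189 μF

Step 1 — Angular frequency: ω = 2π·f = 2π·44.2 = 277.7 rad/s.
Step 2 — Component impedances:
  R1: Z = R = 360 Ω
  R2: Z = R = 10 Ω
  C: Z = 1/(jωC) = -j/(ω·C) = 0 - j19.05 Ω
Step 3 — Parallel branch: R2 || C = 1/(1/R2 + 1/C) = 7.84 - j4.115 Ω.
Step 4 — Series with R1: Z_total = R1 + (R2 || C) = 367.8 - j4.115 Ω = 367.9∠-0.6° Ω.
Step 5 — Power factor: PF = cos(φ) = Re(Z)/|Z| = 367.84/367.86 = 0.9999.
Step 6 — Type: Im(Z) = -4.115 ⇒ leading (phase φ = -0.6°).

PF = 0.9999 (leading, φ = -0.6°)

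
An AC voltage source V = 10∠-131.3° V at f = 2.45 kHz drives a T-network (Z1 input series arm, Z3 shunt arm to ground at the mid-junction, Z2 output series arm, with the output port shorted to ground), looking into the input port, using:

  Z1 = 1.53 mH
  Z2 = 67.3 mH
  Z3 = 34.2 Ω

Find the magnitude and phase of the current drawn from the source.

Step 1 — Angular frequency: ω = 2π·f = 2π·2450 = 1.539e+04 rad/s.
Step 2 — Component impedances:
  Z1: Z = jωL = j·1.539e+04·0.00153 = 0 + j23.55 Ω
  Z2: Z = jωL = j·1.539e+04·0.0673 = 0 + j1036 Ω
  Z3: Z = R = 34.2 Ω
Step 3 — With the output port shorted to ground, the output series arm Z2 runs from the junction to ground; the shunt arm Z3 also runs from the junction to ground. They appear in parallel: Z3 || Z2 = 34.16 + j1.128 Ω.
Step 4 — Series with input arm Z1: Z_in = Z1 + (Z3 || Z2) = 34.16 + j24.68 Ω = 42.15∠35.8° Ω.
Step 5 — Source phasor: V = 10∠-131.3° V = -6.6 - j7.513 V.
Step 6 — Ohm's law: I = V / Z_total = (-6.6 - j7.513) / (34.16 + j24.68) = -0.2313 - j0.05279 A.
Step 7 — Convert to polar: |I| = 0.2373 A, ∠I = -167.1°.

I = 0.2373∠-167.1° A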